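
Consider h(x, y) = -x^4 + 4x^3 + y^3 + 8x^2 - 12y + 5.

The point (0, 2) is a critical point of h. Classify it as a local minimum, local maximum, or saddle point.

The mixed partial ∂²h/∂x∂y is 0, so the Hessian at any point is diag(h_xx, h_yy) = diag(4(-3x^2 + 6x + 4), 6y).
At (0, 2): H = diag(16, 12).
Both eigenvalues are positive, so H is positive definite: a local minimum.

local minimum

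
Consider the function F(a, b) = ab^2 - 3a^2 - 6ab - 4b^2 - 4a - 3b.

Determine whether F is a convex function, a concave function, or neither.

neither

The term ab^2 is cubic, so the Hessian is not constant.
∂²F/∂b² = 2a - 8, which takes both signs as a varies (negative for sufficiently negative a). A diagonal entry of the Hessian changing sign means the Hessian is neither positive- nor negative-semidefinite on all of R^2.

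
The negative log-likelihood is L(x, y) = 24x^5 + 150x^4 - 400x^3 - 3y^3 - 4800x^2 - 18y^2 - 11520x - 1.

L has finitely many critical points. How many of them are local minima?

L separates as a function of x plus a function of y, so ∇L=0 decouples.
∂L/∂x = 120(x - 4)(x + 2)(x + 3)(x + 4) = 0 at x ∈ {-4, -3, -2, 4}; ∂L/∂y = -9y(y + 4) = 0 at y ∈ {-4, 0}.
The Hessian is diagonal: diag(L_xx, L_yy). Second derivatives: L_xx(-4)=-1920, L_xx(-3)=840, L_xx(-2)=-1440, L_xx(4)=40320; L_yy(-4)=36, L_yy(0)=-36.
Local minima occur where both diagonal entries positive: (-3, -4), (4, -4). Count: 2.

2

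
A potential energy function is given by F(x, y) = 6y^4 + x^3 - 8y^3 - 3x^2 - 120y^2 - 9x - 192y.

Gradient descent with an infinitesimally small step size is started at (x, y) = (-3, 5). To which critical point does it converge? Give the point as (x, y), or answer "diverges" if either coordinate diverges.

diverges

F is separable, so gradient descent decouples: x follows -∂F/∂x, y follows -∂F/∂y.
∂F/∂x = 3(x - 3)(x + 1); at x=-3 this is 36, so x decreases.
∂F/∂y = 24(y - 4)(y + 1)(y + 2); at y=5 this is 1008, so y decreases.
The x-coordinate has no critical point in that direction and runs off to infinity.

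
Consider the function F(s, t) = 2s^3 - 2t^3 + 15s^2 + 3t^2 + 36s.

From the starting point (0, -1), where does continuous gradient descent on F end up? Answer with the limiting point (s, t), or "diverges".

F is separable, so gradient descent decouples: s follows -∂F/∂s, t follows -∂F/∂t.
∂F/∂s = 6(s + 2)(s + 3); at s=0 this is 36, so s decreases.
∂F/∂t = -6t(t - 1); at t=-1 this is -12, so t increases.
s converges to its nearest critical value -2 (a local min of the s-part); t converges to 0. The iterate converges to (-2, 0).

(-2, 0)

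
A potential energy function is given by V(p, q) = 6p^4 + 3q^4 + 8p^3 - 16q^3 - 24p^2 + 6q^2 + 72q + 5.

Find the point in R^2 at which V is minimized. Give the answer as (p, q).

(-2, -1)

V(p,q) separates as A(p) + B(q) + 5, so its minimum is min A + min B + 5.
A'(p) = 24p(p - 1)(p + 2) vanishes at p ∈ {-2, 0, 1}; B'(q) = 12(q - 3)(q - 2)(q + 1) vanishes at q ∈ {-1, 2, 3}.
Local minima of A (where A''>0): A(-2)=-64, A(1)=-10. Local minima of B: B(-1)=-47, B(3)=81.
So the global minimum of V is A(-2) + B(-1) + 5 = -64 − 47 + 5 = -106, attained at (-2, -1).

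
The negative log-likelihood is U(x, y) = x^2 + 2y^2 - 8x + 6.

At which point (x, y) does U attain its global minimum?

U(x,y) separates as P(x) + Q(y) + 6, so its minimum is min P + min Q + 6.
P'(x) = 2x - 8 vanishes at x ∈ {4}; Q'(y) = 4y vanishes at y ∈ {0}.
Local minima of P (where P''>0): P(4)=-16. Local minima of Q: Q(0)=0.
So the global minimum of U is P(4) + Q(0) + 6 = -16 + 0 + 6 = -10, attained at (4, 0).

(4, 0)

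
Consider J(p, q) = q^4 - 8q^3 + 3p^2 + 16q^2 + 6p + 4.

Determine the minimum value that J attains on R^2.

1

J(p,q) separates as A(p) + B(q) + 4, so its minimum is min A + min B + 4.
A'(p) = 6p + 6 vanishes at p ∈ {-1}; B'(q) = 4q(q - 4)(q - 2) vanishes at q ∈ {0, 2, 4}.
Local minima of A (where A''>0): A(-1)=-3. Local minima of B: B(0)=0, B(4)=0.
So the global minimum of J is A(-1) + B(0) + 4 = -3 + 0 + 4 = 1, attained at (-1, 0).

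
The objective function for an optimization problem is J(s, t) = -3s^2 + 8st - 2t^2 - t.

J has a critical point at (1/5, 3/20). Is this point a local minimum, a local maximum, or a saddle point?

The Hessian of J is constant: H = [[-6, 8], [8, -4]].
det(H) = (-6)·(-4) − 8² = -40.
Since det(H) < 0, H is indefinite and the critical point is a saddle point.

saddle point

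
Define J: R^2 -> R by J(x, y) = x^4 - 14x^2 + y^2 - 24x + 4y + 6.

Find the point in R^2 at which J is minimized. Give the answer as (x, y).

(3, -2)

J(x,y) separates as P(x) + Q(y) + 6, so its minimum is min P + min Q + 6.
P'(x) = 4(x - 3)(x + 1)(x + 2) vanishes at x ∈ {-2, -1, 3}; Q'(y) = 2y + 4 vanishes at y ∈ {-2}.
Local minima of P (where P''>0): P(-2)=8, P(3)=-117. Local minima of Q: Q(-2)=-4.
So the global minimum of J is P(3) + Q(-2) + 6 = -117 − 4 + 6 = -115, attained at (3, -2).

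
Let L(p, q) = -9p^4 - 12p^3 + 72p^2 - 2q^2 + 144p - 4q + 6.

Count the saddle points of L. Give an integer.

L separates as a function of p plus a function of q, so ∇L=0 decouples.
∂L/∂p = -36(p - 2)(p + 1)(p + 2) = 0 at p ∈ {-2, -1, 2}; ∂L/∂q = -4(q + 1) = 0 at q ∈ {-1}.
The Hessian is diagonal: diag(L_pp, L_qq). Second derivatives: L_pp(-2)=-144, L_pp(-1)=108, L_pp(2)=-432; L_qq(-1)=-4.
Saddle points occur where the two diagonal entries have opposite signs: (-1, -1). Count: 1.

1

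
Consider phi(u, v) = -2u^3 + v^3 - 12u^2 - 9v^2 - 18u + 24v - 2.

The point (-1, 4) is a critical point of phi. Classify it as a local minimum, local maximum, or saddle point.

saddle point

The mixed partial ∂²phi/∂u∂v is 0, so the Hessian at any point is diag(phi_uu, phi_vv) = diag(-12(u + 2), 6(v - 3)).
At (-1, 4): H = diag(-12, 6).
The eigenvalues have opposite signs, so H is indefinite: a saddle point.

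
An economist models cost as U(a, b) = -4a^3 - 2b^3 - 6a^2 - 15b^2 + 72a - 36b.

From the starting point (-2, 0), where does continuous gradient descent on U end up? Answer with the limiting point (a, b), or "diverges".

diverges

U is separable, so gradient descent decouples: a follows -∂U/∂a, b follows -∂U/∂b.
∂U/∂a = -12(a - 2)(a + 3); at a=-2 this is 48, so a decreases.
∂U/∂b = -6(b + 2)(b + 3); at b=0 this is -36, so b increases.
The b-coordinate has no critical point in that direction and runs off to infinity.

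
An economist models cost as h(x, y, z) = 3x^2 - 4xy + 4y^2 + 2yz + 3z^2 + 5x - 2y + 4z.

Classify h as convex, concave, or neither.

convex

h is quadratic, so its Hessian is the constant matrix H = [[6, -4, 0], [-4, 8, 2], [0, 2, 6]].
Leading principal minors: 6, 32, 168.
All positive ⇒ H ≻ 0 ⇒ convex.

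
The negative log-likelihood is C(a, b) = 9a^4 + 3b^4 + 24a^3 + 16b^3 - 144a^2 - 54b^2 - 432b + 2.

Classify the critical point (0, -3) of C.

The mixed partial ∂²C/∂a∂b is 0, so the Hessian at any point is diag(C_aa, C_bb) = diag(36(3a^2 + 4a - 8), 12(3b^2 + 8b - 9)).
At (0, -3): H = diag(-288, -72).
Both eigenvalues are negative, so H is negative definite: a local maximum.

local maximum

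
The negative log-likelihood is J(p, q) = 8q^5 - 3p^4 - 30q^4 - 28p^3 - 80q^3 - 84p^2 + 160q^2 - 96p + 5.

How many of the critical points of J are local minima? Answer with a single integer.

2

J separates as a function of p plus a function of q, so ∇J=0 decouples.
∂J/∂p = -12(p + 1)(p + 2)(p + 4) = 0 at p ∈ {-4, -2, -1}; ∂J/∂q = 40q(q - 4)(q - 1)(q + 2) = 0 at q ∈ {-2, 0, 1, 4}.
The Hessian is diagonal: diag(J_pp, J_qq). Second derivatives: J_pp(-4)=-72, J_pp(-2)=24, J_pp(-1)=-36; J_qq(-2)=-1440, J_qq(0)=320, J_qq(1)=-360, J_qq(4)=2880.
Local minima occur where both diagonal entries positive: (-2, 0), (-2, 4). Count: 2.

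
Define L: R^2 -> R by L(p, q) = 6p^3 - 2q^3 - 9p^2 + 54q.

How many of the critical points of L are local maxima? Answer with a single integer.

L separates as a function of p plus a function of q, so ∇L=0 decouples.
∂L/∂p = 18p(p - 1) = 0 at p ∈ {0, 1}; ∂L/∂q = -6(q - 3)(q + 3) = 0 at q ∈ {-3, 3}.
The Hessian is diagonal: diag(L_pp, L_qq). Second derivatives: L_pp(0)=-18, L_pp(1)=18; L_qq(-3)=36, L_qq(3)=-36.
Local maxima occur where both diagonal entries negative: (0, 3). Count: 1.

1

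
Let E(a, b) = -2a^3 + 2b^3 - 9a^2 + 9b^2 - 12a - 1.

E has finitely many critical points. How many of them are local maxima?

E separates as a function of a plus a function of b, so ∇E=0 decouples.
∂E/∂a = -6(a + 1)(a + 2) = 0 at a ∈ {-2, -1}; ∂E/∂b = 6b(b + 3) = 0 at b ∈ {-3, 0}.
The Hessian is diagonal: diag(E_aa, E_bb). Second derivatives: E_aa(-2)=6, E_aa(-1)=-6; E_bb(-3)=-18, E_bb(0)=18.
Local maxima occur where both diagonal entries negative: (-1, -3). Count: 1.

1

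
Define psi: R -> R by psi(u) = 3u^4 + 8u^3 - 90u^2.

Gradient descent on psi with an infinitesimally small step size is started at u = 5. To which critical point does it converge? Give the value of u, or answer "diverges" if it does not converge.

psi'(u) = 12u(u - 3)(u + 5), so psi'(5) = 1200.
Gradient descent moves in the -psi' direction, i.e. u is decreasing.
The nearest critical point in that direction is u = 3, where psi'' = 288 > 0 (a local minimum). The iterate converges there.

3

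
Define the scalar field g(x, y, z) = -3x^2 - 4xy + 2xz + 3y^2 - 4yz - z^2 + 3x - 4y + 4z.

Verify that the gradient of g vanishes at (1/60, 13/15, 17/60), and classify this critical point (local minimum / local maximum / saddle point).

saddle point

∇g = (-6x - 4y + 2z + 3, -4x + 6y - 4z - 4, 2x - 4y - 2z + 4); substituting (1/60, 13/15, 17/60) gives ∇g = (0, 0, 0), so (1/60, 13/15, 17/60) is indeed a critical point.
The Hessian is constant: H = [[-6, -4, 2], [-4, 6, -4], [2, -4, -2]].
Leading principal minors: Δ₁ = -6, Δ₂ = -52, Δ₃ = 240.
The minors fit neither the all-positive nor the alternating-sign pattern, so H is indefinite: a saddle point.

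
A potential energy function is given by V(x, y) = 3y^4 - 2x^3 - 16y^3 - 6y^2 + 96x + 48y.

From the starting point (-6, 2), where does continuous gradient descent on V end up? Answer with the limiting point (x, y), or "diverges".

V is separable, so gradient descent decouples: x follows -∂V/∂x, y follows -∂V/∂y.
∂V/∂x = -6(x - 4)(x + 4); at x=-6 this is -120, so x increases.
∂V/∂y = 12(y - 4)(y - 1)(y + 1); at y=2 this is -72, so y increases.
x converges to its nearest critical value -4 (a local min of the x-part); y converges to 4. The iterate converges to (-4, 4).

(-4, 4)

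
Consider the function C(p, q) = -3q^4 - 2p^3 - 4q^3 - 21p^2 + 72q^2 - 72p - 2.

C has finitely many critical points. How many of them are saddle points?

3

C separates as a function of p plus a function of q, so ∇C=0 decouples.
∂C/∂p = -6(p + 3)(p + 4) = 0 at p ∈ {-4, -3}; ∂C/∂q = -12q(q - 3)(q + 4) = 0 at q ∈ {-4, 0, 3}.
The Hessian is diagonal: diag(C_pp, C_qq). Second derivatives: C_pp(-4)=6, C_pp(-3)=-6; C_qq(-4)=-336, C_qq(0)=144, C_qq(3)=-252.
Saddle points occur where the two diagonal entries have opposite signs: (-4, -4), (-4, 3), (-3, 0). Count: 3.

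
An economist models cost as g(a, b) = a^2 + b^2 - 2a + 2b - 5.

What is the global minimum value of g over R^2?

g(a,b) separates as P(a) + Q(b) − 5, so its minimum is min P + min Q − 5.
P'(a) = 2a - 2 vanishes at a ∈ {1}; Q'(b) = 2b + 2 vanishes at b ∈ {-1}.
Local minima of P (where P''>0): P(1)=-1. Local minima of Q: Q(-1)=-1.
So the global minimum of g is P(1) + Q(-1) − 5 = -1 − 1 − 5 = -7, attained at (1, -1).

-7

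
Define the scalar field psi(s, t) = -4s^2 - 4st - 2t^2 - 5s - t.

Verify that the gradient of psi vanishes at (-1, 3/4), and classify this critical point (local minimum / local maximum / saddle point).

∇psi = (-8s - 4t - 5, -4s - 4t - 1); substituting (-1, 3/4) gives ∇psi = (0, 0), so (-1, 3/4) is indeed a critical point.
The Hessian of psi is constant: H = [[-8, -4], [-4, -4]].
det(H) = (-8)·(-4) − (-4)² = 16.
det(H) > 0 and tr(H) = -12 < 0, so H is negative definite and the point is a local maximum.

local maximum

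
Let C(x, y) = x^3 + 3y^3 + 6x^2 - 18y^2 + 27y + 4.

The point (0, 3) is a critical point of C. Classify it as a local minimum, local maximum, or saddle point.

local minimum

The mixed partial ∂²C/∂x∂y is 0, so the Hessian at any point is diag(C_xx, C_yy) = diag(6(x + 2), 18(y - 2)).
At (0, 3): H = diag(12, 18).
Both eigenvalues are positive, so H is positive definite: a local minimum.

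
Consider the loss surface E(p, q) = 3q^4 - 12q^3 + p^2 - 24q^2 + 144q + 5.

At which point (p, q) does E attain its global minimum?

E(p,q) separates as A(p) + B(q) + 5, so its minimum is min A + min B + 5.
A'(p) = 2p vanishes at p ∈ {0}; B'(q) = 12(q - 3)(q - 2)(q + 2) vanishes at q ∈ {-2, 2, 3}.
Local minima of A (where A''>0): A(0)=0. Local minima of B: B(-2)=-240, B(3)=135.
So the global minimum of E is A(0) + B(-2) + 5 = 0 − 240 + 5 = -235, attained at (0, -2).

(0, -2)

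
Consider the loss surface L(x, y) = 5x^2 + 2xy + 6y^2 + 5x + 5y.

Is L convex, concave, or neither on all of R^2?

L is quadratic, so its Hessian is the constant matrix H = [[10, 2], [2, 12]].
det(H) = 116, tr(H) = 22.
det(H) > 0 and tr(H) > 0, so H is positive definite everywhere: convex.

convex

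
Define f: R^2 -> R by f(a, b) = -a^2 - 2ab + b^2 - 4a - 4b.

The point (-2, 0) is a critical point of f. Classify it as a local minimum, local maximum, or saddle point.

The Hessian of f is constant: H = [[-2, -2], [-2, 2]].
det(H) = (-2)·2 − (-2)² = -8.
Since det(H) < 0, H is indefinite and the critical point is a saddle point.

saddle point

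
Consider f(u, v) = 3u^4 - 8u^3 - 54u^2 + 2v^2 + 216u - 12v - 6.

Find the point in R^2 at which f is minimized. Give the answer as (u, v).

(-3, 3)

f(u,v) separates as P(u) + Q(v) − 6, so its minimum is min P + min Q − 6.
P'(u) = 12(u - 3)(u - 2)(u + 3) vanishes at u ∈ {-3, 2, 3}; Q'(v) = 4v - 12 vanishes at v ∈ {3}.
Local minima of P (where P''>0): P(-3)=-675, P(3)=189. Local minima of Q: Q(3)=-18.
So the global minimum of f is P(-3) + Q(3) − 6 = -675 − 18 − 6 = -699, attained at (-3, 3).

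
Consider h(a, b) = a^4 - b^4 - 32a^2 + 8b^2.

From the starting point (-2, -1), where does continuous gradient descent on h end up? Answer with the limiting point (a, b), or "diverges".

(-4, 0)

h is separable, so gradient descent decouples: a follows -∂h/∂a, b follows -∂h/∂b.
∂h/∂a = 4a(a - 4)(a + 4); at a=-2 this is 96, so a decreases.
∂h/∂b = -4b(b - 2)(b + 2); at b=-1 this is -12, so b increases.
a converges to its nearest critical value -4 (a local min of the a-part); b converges to 0. The iterate converges to (-4, 0).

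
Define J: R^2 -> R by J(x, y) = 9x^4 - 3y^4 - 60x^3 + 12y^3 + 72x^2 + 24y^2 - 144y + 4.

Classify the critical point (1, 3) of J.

The mixed partial ∂²J/∂x∂y is 0, so the Hessian at any point is diag(J_xx, J_yy) = diag(36(3x^2 - 10x + 4), 12(-3y^2 + 6y + 4)).
At (1, 3): H = diag(-108, -60).
Both eigenvalues are negative, so H is negative definite: a local maximum.

local maximum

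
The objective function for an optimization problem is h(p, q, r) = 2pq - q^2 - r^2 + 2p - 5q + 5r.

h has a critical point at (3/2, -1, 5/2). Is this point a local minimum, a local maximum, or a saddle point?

saddle point

The Hessian is constant: H = [[0, 2, 0], [2, -2, 0], [0, 0, -2]].
Leading principal minors: Δ₁ = 0, Δ₂ = -4, Δ₃ = 8.
The minors fit neither the all-positive nor the alternating-sign pattern, so H is indefinite: a saddle point.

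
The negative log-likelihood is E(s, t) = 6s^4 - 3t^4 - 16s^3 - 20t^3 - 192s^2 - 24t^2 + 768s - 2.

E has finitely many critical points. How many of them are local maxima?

E separates as a function of s plus a function of t, so ∇E=0 decouples.
∂E/∂s = 24(s - 4)(s - 2)(s + 4) = 0 at s ∈ {-4, 2, 4}; ∂E/∂t = -12t(t + 1)(t + 4) = 0 at t ∈ {-4, -1, 0}.
The Hessian is diagonal: diag(E_ss, E_tt). Second derivatives: E_ss(-4)=1152, E_ss(2)=-288, E_ss(4)=384; E_tt(-4)=-144, E_tt(-1)=36, E_tt(0)=-48.
Local maxima occur where both diagonal entries negative: (2, -4), (2, 0). Count: 2.

2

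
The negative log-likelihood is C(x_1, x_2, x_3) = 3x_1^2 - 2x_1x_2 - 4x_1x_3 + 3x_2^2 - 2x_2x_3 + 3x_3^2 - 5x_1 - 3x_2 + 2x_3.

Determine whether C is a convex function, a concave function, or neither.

C is quadratic, so its Hessian is the constant matrix H = [[6, -2, -4], [-2, 6, -2], [-4, -2, 6]].
Leading principal minors: 6, 32, 40.
All positive ⇒ H ≻ 0 ⇒ convex.

convex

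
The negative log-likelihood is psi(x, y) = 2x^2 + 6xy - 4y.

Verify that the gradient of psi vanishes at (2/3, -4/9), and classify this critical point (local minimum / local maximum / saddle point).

∇psi = (4x + 6y, 6x - 4); substituting (2/3, -4/9) gives ∇psi = (0, 0), so (2/3, -4/9) is indeed a critical point.
The Hessian of psi is constant: H = [[4, 6], [6, 0]].
det(H) = 4·0 − 6² = -36.
Since det(H) < 0, H is indefinite and the critical point is a saddle point.

saddle point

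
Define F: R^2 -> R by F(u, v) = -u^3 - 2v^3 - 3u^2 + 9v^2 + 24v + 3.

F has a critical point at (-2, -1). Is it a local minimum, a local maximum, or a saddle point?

The mixed partial ∂²F/∂u∂v is 0, so the Hessian at any point is diag(F_uu, F_vv) = diag(-6(u + 1), 6(-2v + 3)).
At (-2, -1): H = diag(6, 30).
Both eigenvalues are positive, so H is positive definite: a local minimum.

local minimum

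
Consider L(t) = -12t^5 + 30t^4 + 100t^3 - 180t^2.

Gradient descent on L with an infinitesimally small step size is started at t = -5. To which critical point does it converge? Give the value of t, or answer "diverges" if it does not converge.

L'(t) = -60t(t - 3)(t - 1)(t + 2), so L'(-5) = -43200.
Gradient descent moves in the -L' direction, i.e. t is increasing.
The nearest critical point in that direction is t = -2, where L'' = 1800 > 0 (a local minimum). The iterate converges there.

-2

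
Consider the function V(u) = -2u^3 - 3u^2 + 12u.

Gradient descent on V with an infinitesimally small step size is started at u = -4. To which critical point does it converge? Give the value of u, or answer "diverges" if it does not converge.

V'(u) = -6(u - 1)(u + 2), so V'(-4) = -60.
Gradient descent moves in the -V' direction, i.e. u is increasing.
The nearest critical point in that direction is u = -2, where V'' = 18 > 0 (a local minimum). The iterate converges there.

-2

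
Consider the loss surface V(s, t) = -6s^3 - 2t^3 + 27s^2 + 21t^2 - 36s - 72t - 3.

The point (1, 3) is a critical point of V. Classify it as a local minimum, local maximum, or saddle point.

local minimum

The mixed partial ∂²V/∂s∂t is 0, so the Hessian at any point is diag(V_ss, V_tt) = diag(18(-2s + 3), 6(-2t + 7)).
At (1, 3): H = diag(18, 6).
Both eigenvalues are positive, so H is positive definite: a local minimum.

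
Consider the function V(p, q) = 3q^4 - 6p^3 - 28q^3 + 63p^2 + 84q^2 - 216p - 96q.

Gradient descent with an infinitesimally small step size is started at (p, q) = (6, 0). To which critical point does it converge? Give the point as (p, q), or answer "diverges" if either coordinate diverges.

V is separable, so gradient descent decouples: p follows -∂V/∂p, q follows -∂V/∂q.
∂V/∂p = -18(p - 4)(p - 3); at p=6 this is -108, so p increases.
∂V/∂q = 12(q - 4)(q - 2)(q - 1); at q=0 this is -96, so q increases.
The p-coordinate has no critical point in that direction and runs off to infinity.

diverges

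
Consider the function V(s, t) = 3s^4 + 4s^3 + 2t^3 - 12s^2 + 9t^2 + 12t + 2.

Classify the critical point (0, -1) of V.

The mixed partial ∂²V/∂s∂t is 0, so the Hessian at any point is diag(V_ss, V_tt) = diag(12(3s^2 + 2s - 2), 6(2t + 3)).
At (0, -1): H = diag(-24, 6).
The eigenvalues have opposite signs, so H is indefinite: a saddle point.

saddle point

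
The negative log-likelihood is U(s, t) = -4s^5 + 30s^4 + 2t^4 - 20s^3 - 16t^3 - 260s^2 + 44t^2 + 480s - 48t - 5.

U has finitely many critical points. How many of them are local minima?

4

U separates as a function of s plus a function of t, so ∇U=0 decouples.
∂U/∂s = -20(s - 4)(s - 3)(s - 1)(s + 2) = 0 at s ∈ {-2, 1, 3, 4}; ∂U/∂t = 8(t - 3)(t - 2)(t - 1) = 0 at t ∈ {1, 2, 3}.
The Hessian is diagonal: diag(U_ss, U_tt). Second derivatives: U_ss(-2)=1800, U_ss(1)=-360, U_ss(3)=200, U_ss(4)=-360; U_tt(1)=16, U_tt(2)=-8, U_tt(3)=16.
Local minima occur where both diagonal entries positive: (-2, 1), (-2, 3), (3, 1), (3, 3). Count: 4.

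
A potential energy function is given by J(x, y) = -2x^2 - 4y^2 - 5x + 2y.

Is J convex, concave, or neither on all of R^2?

concave

J is quadratic, so its Hessian is the constant matrix H = [[-4, 0], [0, -8]].
det(H) = 32, tr(H) = -12.
det(H) > 0 and tr(H) < 0, so H is negative definite everywhere: concave.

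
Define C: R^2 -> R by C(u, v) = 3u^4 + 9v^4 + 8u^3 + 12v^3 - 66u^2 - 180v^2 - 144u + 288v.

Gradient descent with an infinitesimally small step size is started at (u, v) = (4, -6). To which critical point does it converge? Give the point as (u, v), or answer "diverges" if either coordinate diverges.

C is separable, so gradient descent decouples: u follows -∂C/∂u, v follows -∂C/∂v.
∂C/∂u = 12(u - 3)(u + 1)(u + 4); at u=4 this is 480, so u decreases.
∂C/∂v = 36(v - 2)(v - 1)(v + 4); at v=-6 this is -4032, so v increases.
u converges to its nearest critical value 3 (a local min of the u-part); v converges to -4. The iterate converges to (3, -4).

(3, -4)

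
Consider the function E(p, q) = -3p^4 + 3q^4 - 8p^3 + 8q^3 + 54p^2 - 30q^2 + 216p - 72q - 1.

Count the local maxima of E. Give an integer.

E separates as a function of p plus a function of q, so ∇E=0 decouples.
∂E/∂p = -12(p - 3)(p + 2)(p + 3) = 0 at p ∈ {-3, -2, 3}; ∂E/∂q = 12(q - 2)(q + 1)(q + 3) = 0 at q ∈ {-3, -1, 2}.
The Hessian is diagonal: diag(E_pp, E_qq). Second derivatives: E_pp(-3)=-72, E_pp(-2)=60, E_pp(3)=-360; E_qq(-3)=120, E_qq(-1)=-72, E_qq(2)=180.
Local maxima occur where both diagonal entries negative: (-3, -1), (3, -1). Count: 2.

2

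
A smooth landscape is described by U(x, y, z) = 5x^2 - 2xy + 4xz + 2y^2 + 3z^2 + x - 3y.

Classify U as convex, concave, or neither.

U is quadratic, so its Hessian is the constant matrix H = [[10, -2, 4], [-2, 4, 0], [4, 0, 6]].
Leading principal minors: 10, 36, 152.
All positive ⇒ H ≻ 0 ⇒ convex.

convex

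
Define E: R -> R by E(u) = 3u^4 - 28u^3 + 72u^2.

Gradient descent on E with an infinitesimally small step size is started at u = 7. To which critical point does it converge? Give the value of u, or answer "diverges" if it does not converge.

E'(u) = 12u(u - 4)(u - 3), so E'(7) = 1008.
Gradient descent moves in the -E' direction, i.e. u is decreasing.
The nearest critical point in that direction is u = 4, where E'' = 48 > 0 (a local minimum). The iterate converges there.

4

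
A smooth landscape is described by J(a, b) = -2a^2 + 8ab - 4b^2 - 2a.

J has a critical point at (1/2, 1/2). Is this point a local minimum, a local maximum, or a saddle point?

The Hessian of J is constant: H = [[-4, 8], [8, -8]].
det(H) = (-4)·(-8) − 8² = -32.
Since det(H) < 0, H is indefinite and the critical point is a saddle point.

saddle point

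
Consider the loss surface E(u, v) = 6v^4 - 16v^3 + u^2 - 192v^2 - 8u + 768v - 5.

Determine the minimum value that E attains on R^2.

-3605

E(u,v) separates as P(u) + Q(v) − 5, so its minimum is min P + min Q − 5.
P'(u) = 2u - 8 vanishes at u ∈ {4}; Q'(v) = 24(v - 4)(v - 2)(v + 4) vanishes at v ∈ {-4, 2, 4}.
Local minima of P (where P''>0): P(4)=-16. Local minima of Q: Q(-4)=-3584, Q(4)=512.
So the global minimum of E is P(4) + Q(-4) − 5 = -16 − 3584 − 5 = -3605, attained at (4, -4).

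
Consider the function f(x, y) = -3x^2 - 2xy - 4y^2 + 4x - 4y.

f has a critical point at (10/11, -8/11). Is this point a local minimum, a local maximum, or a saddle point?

local maximum

The Hessian of f is constant: H = [[-6, -2], [-2, -8]].
det(H) = (-6)·(-8) − (-2)² = 44.
det(H) > 0 and tr(H) = -14 < 0, so H is negative definite and the point is a local maximum.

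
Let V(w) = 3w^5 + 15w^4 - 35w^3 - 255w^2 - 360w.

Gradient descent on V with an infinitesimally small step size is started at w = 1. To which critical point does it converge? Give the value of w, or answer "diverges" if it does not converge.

V'(w) = 15(w - 3)(w + 1)(w + 2)(w + 4), so V'(1) = -900.
Gradient descent moves in the -V' direction, i.e. w is increasing.
The nearest critical point in that direction is w = 3, where V'' = 2100 > 0 (a local minimum). The iterate converges there.

3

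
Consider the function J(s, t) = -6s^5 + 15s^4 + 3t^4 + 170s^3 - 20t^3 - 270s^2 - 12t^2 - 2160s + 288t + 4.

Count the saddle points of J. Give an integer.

J separates as a function of s plus a function of t, so ∇J=0 decouples.
∂J/∂s = -30(s - 4)(s - 3)(s + 2)(s + 3) = 0 at s ∈ {-3, -2, 3, 4}; ∂J/∂t = 12(t - 4)(t - 3)(t + 2) = 0 at t ∈ {-2, 3, 4}.
The Hessian is diagonal: diag(J_ss, J_tt). Second derivatives: J_ss(-3)=1260, J_ss(-2)=-900, J_ss(3)=900, J_ss(4)=-1260; J_tt(-2)=360, J_tt(3)=-60, J_tt(4)=72.
Saddle points occur where the two diagonal entries have opposite signs: (-3, 3), (-2, -2), (-2, 4), (3, 3), (4, -2), (4, 4). Count: 6.

6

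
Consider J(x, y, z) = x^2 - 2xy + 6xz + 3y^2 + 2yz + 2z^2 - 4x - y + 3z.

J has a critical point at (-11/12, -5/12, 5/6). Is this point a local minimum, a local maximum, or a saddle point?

The Hessian is constant: H = [[2, -2, 6], [-2, 6, 2], [6, 2, 4]].
Leading principal minors: Δ₁ = 2, Δ₂ = 8, Δ₃ = -240.
The minors fit neither the all-positive nor the alternating-sign pattern, so H is indefinite: a saddle point.

saddle point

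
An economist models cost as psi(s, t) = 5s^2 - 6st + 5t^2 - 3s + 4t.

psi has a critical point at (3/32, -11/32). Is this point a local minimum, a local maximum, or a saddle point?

The Hessian of psi is constant: H = [[10, -6], [-6, 10]].
det(H) = 10·10 − (-6)² = 64.
det(H) > 0 and tr(H) = 20 > 0, so H is positive definite and the point is a local minimum.

local minimum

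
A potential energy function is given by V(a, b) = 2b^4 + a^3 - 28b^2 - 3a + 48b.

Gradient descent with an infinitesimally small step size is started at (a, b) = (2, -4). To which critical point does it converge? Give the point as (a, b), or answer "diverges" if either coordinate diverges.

V is separable, so gradient descent decouples: a follows -∂V/∂a, b follows -∂V/∂b.
∂V/∂a = 3(a - 1)(a + 1); at a=2 this is 9, so a decreases.
∂V/∂b = 8(b - 2)(b - 1)(b + 3); at b=-4 this is -240, so b increases.
a converges to its nearest critical value 1 (a local min of the a-part); b converges to -3. The iterate converges to (1, -3).

(1, -3)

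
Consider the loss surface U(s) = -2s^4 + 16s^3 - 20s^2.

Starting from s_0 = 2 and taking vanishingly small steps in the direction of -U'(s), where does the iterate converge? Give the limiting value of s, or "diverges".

U'(s) = -8s(s - 5)(s - 1), so U'(2) = 48.
Gradient descent moves in the -U' direction, i.e. s is decreasing.
The nearest critical point in that direction is s = 1, where U'' = 32 > 0 (a local minimum). The iterate converges there.

1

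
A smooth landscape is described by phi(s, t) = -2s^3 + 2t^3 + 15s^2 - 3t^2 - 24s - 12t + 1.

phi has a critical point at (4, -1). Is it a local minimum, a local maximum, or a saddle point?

The mixed partial ∂²phi/∂s∂t is 0, so the Hessian at any point is diag(phi_ss, phi_tt) = diag(6(-2s + 5), 6(2t - 1)).
At (4, -1): H = diag(-18, -18).
Both eigenvalues are negative, so H is negative definite: a local maximum.

local maximum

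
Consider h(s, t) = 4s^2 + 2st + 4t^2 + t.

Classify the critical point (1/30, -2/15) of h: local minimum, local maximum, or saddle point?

local minimum

The Hessian of h is constant: H = [[8, 2], [2, 8]].
det(H) = 8·8 − 2² = 60.
det(H) > 0 and tr(H) = 16 > 0, so H is positive definite and the point is a local minimum.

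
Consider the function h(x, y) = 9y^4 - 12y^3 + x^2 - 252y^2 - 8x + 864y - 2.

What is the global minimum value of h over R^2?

-4434

h(x,y) separates as P(x) + Q(y) − 2, so its minimum is min P + min Q − 2.
P'(x) = 2x - 8 vanishes at x ∈ {4}; Q'(y) = 36(y - 3)(y - 2)(y + 4) vanishes at y ∈ {-4, 2, 3}.
Local minima of P (where P''>0): P(4)=-16. Local minima of Q: Q(-4)=-4416, Q(3)=729.
So the global minimum of h is P(4) + Q(-4) − 2 = -16 − 4416 − 2 = -4434, attained at (4, -4).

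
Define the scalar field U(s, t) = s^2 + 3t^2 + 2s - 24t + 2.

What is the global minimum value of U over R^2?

U(s,t) separates as P(s) + Q(t) + 2, so its minimum is min P + min Q + 2.
P'(s) = 2s + 2 vanishes at s ∈ {-1}; Q'(t) = 6(t - 4) vanishes at t ∈ {4}.
Local minima of P (where P''>0): P(-1)=-1. Local minima of Q: Q(4)=-48.
So the global minimum of U is P(-1) + Q(4) + 2 = -1 − 48 + 2 = -47, attained at (-1, 4).

-47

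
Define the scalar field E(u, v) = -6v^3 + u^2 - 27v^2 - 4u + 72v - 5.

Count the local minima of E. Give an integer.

E separates as a function of u plus a function of v, so ∇E=0 decouples.
∂E/∂u = 2(u - 2) = 0 at u ∈ {2}; ∂E/∂v = -18(v - 1)(v + 4) = 0 at v ∈ {-4, 1}.
The Hessian is diagonal: diag(E_uu, E_vv). Second derivatives: E_uu(2)=2; E_vv(-4)=90, E_vv(1)=-90.
Local minima occur where both diagonal entries positive: (2, -4). Count: 1.

1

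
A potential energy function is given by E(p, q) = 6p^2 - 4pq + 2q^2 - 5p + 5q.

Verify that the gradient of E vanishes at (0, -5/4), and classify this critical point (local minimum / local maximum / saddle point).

∇E = (12p - 4q - 5, -4p + 4q + 5); substituting (0, -5/4) gives ∇E = (0, 0), so (0, -5/4) is indeed a critical point.
The Hessian of E is constant: H = [[12, -4], [-4, 4]].
det(H) = 12·4 − (-4)² = 32.
det(H) > 0 and tr(H) = 16 > 0, so H is positive definite and the point is a local minimum.

local minimum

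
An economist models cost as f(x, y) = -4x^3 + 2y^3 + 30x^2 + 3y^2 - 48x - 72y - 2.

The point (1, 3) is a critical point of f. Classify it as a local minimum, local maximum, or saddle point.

The mixed partial ∂²f/∂x∂y is 0, so the Hessian at any point is diag(f_xx, f_yy) = diag(12(-2x + 5), 6(2y + 1)).
At (1, 3): H = diag(36, 42).
Both eigenvalues are positive, so H is positive definite: a local minimum.

local minimum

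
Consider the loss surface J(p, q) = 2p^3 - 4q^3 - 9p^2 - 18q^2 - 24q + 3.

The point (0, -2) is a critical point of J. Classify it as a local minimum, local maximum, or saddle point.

The mixed partial ∂²J/∂p∂q is 0, so the Hessian at any point is diag(J_pp, J_qq) = diag(6(2p - 3), -12(2q + 3)).
At (0, -2): H = diag(-18, 12).
The eigenvalues have opposite signs, so H is indefinite: a saddle point.

saddle point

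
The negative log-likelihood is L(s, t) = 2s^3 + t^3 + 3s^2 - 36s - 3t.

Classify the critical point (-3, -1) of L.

local maximum

The mixed partial ∂²L/∂s∂t is 0, so the Hessian at any point is diag(L_ss, L_tt) = diag(6(2s + 1), 6t).
At (-3, -1): H = diag(-30, -6).
Both eigenvalues are negative, so H is negative definite: a local maximum.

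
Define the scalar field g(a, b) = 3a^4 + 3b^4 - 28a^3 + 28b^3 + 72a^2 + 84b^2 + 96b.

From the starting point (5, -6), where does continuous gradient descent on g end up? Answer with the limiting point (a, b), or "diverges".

g is separable, so gradient descent decouples: a follows -∂g/∂a, b follows -∂g/∂b.
∂g/∂a = 12a(a - 4)(a - 3); at a=5 this is 120, so a decreases.
∂g/∂b = 12(b + 1)(b + 2)(b + 4); at b=-6 this is -480, so b increases.
a converges to its nearest critical value 4 (a local min of the a-part); b converges to -4. The iterate converges to (4, -4).

(4, -4)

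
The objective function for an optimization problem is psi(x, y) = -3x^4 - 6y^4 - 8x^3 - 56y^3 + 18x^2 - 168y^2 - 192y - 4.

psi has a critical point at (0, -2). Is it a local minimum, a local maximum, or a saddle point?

The mixed partial ∂²psi/∂x∂y is 0, so the Hessian at any point is diag(psi_xx, psi_yy) = diag(12(-3x^2 - 4x + 3), -24(3y^2 + 14y + 14)).
At (0, -2): H = diag(36, 48).
Both eigenvalues are positive, so H is positive definite: a local minimum.

local minimum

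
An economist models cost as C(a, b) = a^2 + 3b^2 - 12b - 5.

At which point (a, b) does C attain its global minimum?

C(a,b) separates as P(a) + Q(b) − 5, so its minimum is min P + min Q − 5.
P'(a) = 2a vanishes at a ∈ {0}; Q'(b) = 6b - 12 vanishes at b ∈ {2}.
Local minima of P (where P''>0): P(0)=0. Local minima of Q: Q(2)=-12.
So the global minimum of C is P(0) + Q(2) − 5 = 0 − 12 − 5 = -17, attained at (0, 2).

(0, 2)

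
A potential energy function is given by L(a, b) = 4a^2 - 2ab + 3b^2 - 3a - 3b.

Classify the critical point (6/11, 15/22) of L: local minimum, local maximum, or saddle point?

The Hessian of L is constant: H = [[8, -2], [-2, 6]].
det(H) = 8·6 − (-2)² = 44.
det(H) > 0 and tr(H) = 14 > 0, so H is positive definite and the point is a local minimum.

local minimum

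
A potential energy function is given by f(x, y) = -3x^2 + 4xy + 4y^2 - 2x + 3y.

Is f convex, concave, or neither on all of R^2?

f is quadratic, so its Hessian is the constant matrix H = [[-6, 4], [4, 8]].
det(H) = -64, tr(H) = 2.
det(H) < 0, so H is indefinite: neither convex nor concave.

neither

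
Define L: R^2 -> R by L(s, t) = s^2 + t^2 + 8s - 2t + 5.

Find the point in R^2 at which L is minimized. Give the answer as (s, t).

(-4, 1)

L(s,t) separates as P(s) + Q(t) + 5, so its minimum is min P + min Q + 5.
P'(s) = 2s + 8 vanishes at s ∈ {-4}; Q'(t) = 2(t - 1) vanishes at t ∈ {1}.
Local minima of P (where P''>0): P(-4)=-16. Local minima of Q: Q(1)=-1.
So the global minimum of L is P(-4) + Q(1) + 5 = -16 − 1 + 5 = -12, attained at (-4, 1).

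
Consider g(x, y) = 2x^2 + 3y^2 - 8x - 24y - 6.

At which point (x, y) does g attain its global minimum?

g(x,y) separates as P(x) + Q(y) − 6, so its minimum is min P + min Q − 6.
P'(x) = 4x - 8 vanishes at x ∈ {2}; Q'(y) = 6y - 24 vanishes at y ∈ {4}.
Local minima of P (where P''>0): P(2)=-8. Local minima of Q: Q(4)=-48.
So the global minimum of g is P(2) + Q(4) − 6 = -8 − 48 − 6 = -62, attained at (2, 4).

(2, 4)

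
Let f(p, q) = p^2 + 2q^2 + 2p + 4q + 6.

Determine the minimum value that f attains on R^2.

f(p,q) separates as A(p) + B(q) + 6, so its minimum is min A + min B + 6.
A'(p) = 2p + 2 vanishes at p ∈ {-1}; B'(q) = 4q + 4 vanishes at q ∈ {-1}.
Local minima of A (where A''>0): A(-1)=-1. Local minima of B: B(-1)=-2.
So the global minimum of f is A(-1) + B(-1) + 6 = -1 − 2 + 6 = 3, attained at (-1, -1).

3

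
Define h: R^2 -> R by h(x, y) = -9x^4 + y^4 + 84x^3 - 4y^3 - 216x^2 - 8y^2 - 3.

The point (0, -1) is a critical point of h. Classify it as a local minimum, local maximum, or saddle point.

The mixed partial ∂²h/∂x∂y is 0, so the Hessian at any point is diag(h_xx, h_yy) = diag(36(-3x^2 + 14x - 12), 4(3y^2 - 6y - 4)).
At (0, -1): H = diag(-432, 20).
The eigenvalues have opposite signs, so H is indefinite: a saddle point.

saddle point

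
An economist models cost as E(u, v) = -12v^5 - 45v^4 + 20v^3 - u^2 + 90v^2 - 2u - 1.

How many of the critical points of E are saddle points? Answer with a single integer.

E separates as a function of u plus a function of v, so ∇E=0 decouples.
∂E/∂u = -2(u + 1) = 0 at u ∈ {-1}; ∂E/∂v = -60v(v - 1)(v + 1)(v + 3) = 0 at v ∈ {-3, -1, 0, 1}.
The Hessian is diagonal: diag(E_uu, E_vv). Second derivatives: E_uu(-1)=-2; E_vv(-3)=1440, E_vv(-1)=-240, E_vv(0)=180, E_vv(1)=-480.
Saddle points occur where the two diagonal entries have opposite signs: (-1, -3), (-1, 0). Count: 2.

2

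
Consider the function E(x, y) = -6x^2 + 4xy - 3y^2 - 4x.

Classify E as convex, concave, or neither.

E is quadratic, so its Hessian is the constant matrix H = [[-12, 4], [4, -6]].
det(H) = 56, tr(H) = -18.
det(H) > 0 and tr(H) < 0, so H is negative definite everywhere: concave.

concave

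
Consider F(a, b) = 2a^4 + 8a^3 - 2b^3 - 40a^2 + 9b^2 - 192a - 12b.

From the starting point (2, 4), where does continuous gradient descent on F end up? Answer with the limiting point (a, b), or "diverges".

F is separable, so gradient descent decouples: a follows -∂F/∂a, b follows -∂F/∂b.
∂F/∂a = 8(a - 3)(a + 2)(a + 4); at a=2 this is -192, so a increases.
∂F/∂b = -6(b - 2)(b - 1); at b=4 this is -36, so b increases.
The b-coordinate has no critical point in that direction and runs off to infinity.

diverges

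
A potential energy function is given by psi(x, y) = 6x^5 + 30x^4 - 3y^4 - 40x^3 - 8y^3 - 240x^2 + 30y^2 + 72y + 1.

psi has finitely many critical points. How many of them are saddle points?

psi separates as a function of x plus a function of y, so ∇psi=0 decouples.
∂psi/∂x = 30x(x - 2)(x + 2)(x + 4) = 0 at x ∈ {-4, -2, 0, 2}; ∂psi/∂y = -12(y - 2)(y + 1)(y + 3) = 0 at y ∈ {-3, -1, 2}.
The Hessian is diagonal: diag(psi_xx, psi_yy). Second derivatives: psi_xx(-4)=-1440, psi_xx(-2)=480, psi_xx(0)=-480, psi_xx(2)=1440; psi_yy(-3)=-120, psi_yy(-1)=72, psi_yy(2)=-180.
Saddle points occur where the two diagonal entries have opposite signs: (-4, -1), (-2, -3), (-2, 2), (0, -1), (2, -3), (2, 2). Count: 6.

6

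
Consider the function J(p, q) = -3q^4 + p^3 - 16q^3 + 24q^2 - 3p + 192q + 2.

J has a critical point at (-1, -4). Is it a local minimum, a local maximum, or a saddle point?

The mixed partial ∂²J/∂p∂q is 0, so the Hessian at any point is diag(J_pp, J_qq) = diag(6p, 12(-3q^2 - 8q + 4)).
At (-1, -4): H = diag(-6, -144).
Both eigenvalues are negative, so H is negative definite: a local maximum.

local maximum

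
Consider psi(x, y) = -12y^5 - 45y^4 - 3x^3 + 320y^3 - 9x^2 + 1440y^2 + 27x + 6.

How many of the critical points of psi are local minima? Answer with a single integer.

2

psi separates as a function of x plus a function of y, so ∇psi=0 decouples.
∂psi/∂x = -9(x - 1)(x + 3) = 0 at x ∈ {-3, 1}; ∂psi/∂y = -60y(y - 4)(y + 3)(y + 4) = 0 at y ∈ {-4, -3, 0, 4}.
The Hessian is diagonal: diag(psi_xx, psi_yy). Second derivatives: psi_xx(-3)=36, psi_xx(1)=-36; psi_yy(-4)=1920, psi_yy(-3)=-1260, psi_yy(0)=2880, psi_yy(4)=-13440.
Local minima occur where both diagonal entries positive: (-3, -4), (-3, 0). Count: 2.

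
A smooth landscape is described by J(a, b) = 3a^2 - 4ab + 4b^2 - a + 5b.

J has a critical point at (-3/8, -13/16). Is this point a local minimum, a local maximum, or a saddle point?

local minimum

The Hessian of J is constant: H = [[6, -4], [-4, 8]].
det(H) = 6·8 − (-4)² = 32.
det(H) > 0 and tr(H) = 14 > 0, so H is positive definite and the point is a local minimum.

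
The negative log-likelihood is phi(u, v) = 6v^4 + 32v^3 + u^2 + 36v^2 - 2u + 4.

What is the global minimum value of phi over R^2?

-51

phi(u,v) separates as P(u) + Q(v) + 4, so its minimum is min P + min Q + 4.
P'(u) = 2u - 2 vanishes at u ∈ {1}; Q'(v) = 24v(v + 1)(v + 3) vanishes at v ∈ {-3, -1, 0}.
Local minima of P (where P''>0): P(1)=-1. Local minima of Q: Q(-3)=-54, Q(0)=0.
So the global minimum of phi is P(1) + Q(-3) + 4 = -1 − 54 + 4 = -51, attained at (1, -3).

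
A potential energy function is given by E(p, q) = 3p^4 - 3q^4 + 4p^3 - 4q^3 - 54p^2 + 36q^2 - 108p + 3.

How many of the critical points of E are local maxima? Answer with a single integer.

2

E separates as a function of p plus a function of q, so ∇E=0 decouples.
∂E/∂p = 12(p - 3)(p + 1)(p + 3) = 0 at p ∈ {-3, -1, 3}; ∂E/∂q = -12q(q - 2)(q + 3) = 0 at q ∈ {-3, 0, 2}.
The Hessian is diagonal: diag(E_pp, E_qq). Second derivatives: E_pp(-3)=144, E_pp(-1)=-96, E_pp(3)=288; E_qq(-3)=-180, E_qq(0)=72, E_qq(2)=-120.
Local maxima occur where both diagonal entries negative: (-1, -3), (-1, 2). Count: 2.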